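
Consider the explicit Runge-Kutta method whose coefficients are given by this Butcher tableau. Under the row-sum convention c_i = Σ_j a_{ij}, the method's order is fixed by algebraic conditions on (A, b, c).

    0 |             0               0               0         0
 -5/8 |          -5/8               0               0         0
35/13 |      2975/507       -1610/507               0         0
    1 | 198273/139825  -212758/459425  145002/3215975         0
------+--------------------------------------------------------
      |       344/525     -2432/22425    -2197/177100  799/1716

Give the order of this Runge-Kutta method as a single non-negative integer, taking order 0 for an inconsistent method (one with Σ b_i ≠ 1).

b = (344/525, -2432/22425, -2197/177100, 799/1716)
c = (0, -5/8, 35/13, 1)
Ac = (0, 0, 4025/2028, 1313/3196)
Σ b_i: 344/525·1 + (-2432/22425)·1 + (-2197/177100)·1 + 799/1716·1 = 1 ✓
b·c: (-2432/22425)·(-5/8) + (-2197/177100)·35/13 + 799/1716·1 = 1/2 ✓
b·c²: (-2432/22425)·25/64 + (-2197/177100)·1225/169 + 799/1716·1 = 1/3 ✓
b·Ac: (-2197/177100)·4025/2028 + 799/1716·1313/3196 = 1/6 ✓
b·c³: (-2432/22425)·(-125/512) + (-2197/177100)·42875/2197 + 799/1716·1 = 1/4 ✓
b·(c∘Ac): (-2197/177100)·140875/26364 + 799/1716·1313/3196 = 1/8 ✓
b·Ac²: (-2197/177100)·(-20125/16224) + 799/1716·3731/25568 = 1/12 ✓
b·A²c: 799/1716·143/1598 = 1/24 ✓; 4 stages ⇒ order 4.

4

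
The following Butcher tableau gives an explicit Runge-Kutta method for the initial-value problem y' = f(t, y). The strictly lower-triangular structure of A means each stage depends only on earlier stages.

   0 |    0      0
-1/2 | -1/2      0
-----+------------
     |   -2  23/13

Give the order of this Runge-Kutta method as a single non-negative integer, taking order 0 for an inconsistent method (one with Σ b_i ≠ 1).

b = (-2, 23/13)
c = (0, -1/2)
Σ b_i: (-2)·1 + 23/13·1 = -3/13 ≠ 1 ⇒ order 0.

0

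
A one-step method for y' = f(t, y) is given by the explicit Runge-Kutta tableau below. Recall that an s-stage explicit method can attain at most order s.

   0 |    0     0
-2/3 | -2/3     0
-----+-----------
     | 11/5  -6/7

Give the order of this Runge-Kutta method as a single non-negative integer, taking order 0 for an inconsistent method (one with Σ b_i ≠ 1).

b = (11/5, -6/7)
c = (0, -2/3)
Σ b_i: 11/5·1 + (-6/7)·1 = 47/35 ≠ 1 ⇒ order 0.

0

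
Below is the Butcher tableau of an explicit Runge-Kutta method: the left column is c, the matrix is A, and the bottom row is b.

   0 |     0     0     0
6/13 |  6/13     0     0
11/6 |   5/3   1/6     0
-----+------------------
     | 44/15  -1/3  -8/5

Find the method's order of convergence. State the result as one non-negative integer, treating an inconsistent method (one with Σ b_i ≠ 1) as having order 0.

b = (44/15, -1/3, -8/5)
c = (0, 6/13, 11/6)
Ac = (0, 0, 1/13)
Σ b_i: 44/15·1 + (-1/3)·1 + (-8/5)·1 = 1 ✓
b·c: (-1/3)·6/13 + (-8/5)·11/6 = -602/195 ≠ 1/2 ⇒ order 1.

1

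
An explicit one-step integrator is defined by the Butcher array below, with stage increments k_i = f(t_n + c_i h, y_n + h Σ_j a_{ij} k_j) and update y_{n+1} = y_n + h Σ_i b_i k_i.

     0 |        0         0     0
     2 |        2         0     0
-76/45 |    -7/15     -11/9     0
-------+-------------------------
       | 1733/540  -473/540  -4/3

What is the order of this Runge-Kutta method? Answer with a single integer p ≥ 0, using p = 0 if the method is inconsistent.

b = (1733/540, -473/540, -4/3)
c = (0, 2, -76/45)
Ac = (0, 0, -22/9)
Σ b_i: 1733/540·1 + (-473/540)·1 + (-4/3)·1 = 1 ✓
b·c: (-473/540)·2 + (-4/3)·(-76/45) = 1/2 ✓
b·c²: (-473/540)·4 + (-4/3)·5776/2025 = -44389/6075 ≠ 1/3 ⇒ order 2.
b·Ac: (-4/3)·(-22/9) = 88/27 ≠ 1/6

2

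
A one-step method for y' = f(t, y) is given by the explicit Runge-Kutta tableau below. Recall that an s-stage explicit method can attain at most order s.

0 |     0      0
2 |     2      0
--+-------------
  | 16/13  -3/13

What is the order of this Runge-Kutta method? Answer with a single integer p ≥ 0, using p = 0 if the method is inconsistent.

1

b = (16/13, -3/13)
c = (0, 2)
Σ b_i: 16/13·1 + (-3/13)·1 = 1 ✓
b·c: (-3/13)·2 = -6/13 ≠ 1/2 ⇒ order 1.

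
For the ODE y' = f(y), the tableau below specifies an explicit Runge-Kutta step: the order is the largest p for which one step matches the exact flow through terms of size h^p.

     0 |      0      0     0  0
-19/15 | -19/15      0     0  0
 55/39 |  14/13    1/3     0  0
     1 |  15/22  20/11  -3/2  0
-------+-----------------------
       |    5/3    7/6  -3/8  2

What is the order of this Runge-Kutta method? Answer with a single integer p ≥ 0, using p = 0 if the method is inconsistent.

0

b = (5/3, 7/6, -3/8, 2)
c = (0, -19/15, 55/39, 1)
Ac = (0, 0, -19/45, -3791/858)
Σ b_i: 5/3·1 + 7/6·1 + (-3/8)·1 + 2·1 = 107/24 ≠ 1 ⇒ order 0.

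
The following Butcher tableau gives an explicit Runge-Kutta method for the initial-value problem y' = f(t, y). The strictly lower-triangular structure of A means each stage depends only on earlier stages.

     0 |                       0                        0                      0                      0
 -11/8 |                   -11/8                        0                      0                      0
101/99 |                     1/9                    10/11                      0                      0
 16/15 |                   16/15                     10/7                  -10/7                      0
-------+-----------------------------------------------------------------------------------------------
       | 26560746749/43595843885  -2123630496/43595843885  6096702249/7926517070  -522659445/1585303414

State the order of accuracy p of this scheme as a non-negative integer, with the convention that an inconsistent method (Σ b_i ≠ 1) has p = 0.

3

b = (26560746749/43595843885, -2123630496/43595843885, 6096702249/7926517070, -522659445/1585303414)
c = (0, -11/8, 101/99, 16/15)
Ac = (0, 0, -5/4, -1355/396)
Σ b_i: 26560746749/43595843885·1 + (-2123630496/43595843885)·1 + 6096702249/7926517070·1 + (-522659445/1585303414)·1 = 1 ✓
b·c: (-2123630496/43595843885)·(-11/8) + 6096702249/7926517070·101/99 + (-522659445/1585303414)·16/15 = 1/2 ✓
b·c²: (-2123630496/43595843885)·121/64 + 6096702249/7926517070·10201/9801 + (-522659445/1585303414)·256/225 = 1/3 ✓
b·Ac: 6096702249/7926517070·(-5/4) + (-522659445/1585303414)·(-1355/396) = 1/6 ✓
b·c³: (-2123630496/43595843885)·(-1331/512) + 6096702249/7926517070·1030301/970299 + (-522659445/1585303414)·4096/3375 = 5683770170657/10463002532400 ≠ 1/4 ⇒ order 3.
b·(c∘Ac): 6096702249/7926517070·(-505/396) + (-522659445/1585303414)·(-1084/297) = 12695471881/57070922904 ≠ 1/8
b·Ac²: 6096702249/7926517070·55/32 + (-522659445/1585303414)·380755/313632 = 3471866433227/3766680911664 ≠ 1/12
b·A²c: (-522659445/1585303414)·25/14 = -1866640875/3170606828 ≠ 1/24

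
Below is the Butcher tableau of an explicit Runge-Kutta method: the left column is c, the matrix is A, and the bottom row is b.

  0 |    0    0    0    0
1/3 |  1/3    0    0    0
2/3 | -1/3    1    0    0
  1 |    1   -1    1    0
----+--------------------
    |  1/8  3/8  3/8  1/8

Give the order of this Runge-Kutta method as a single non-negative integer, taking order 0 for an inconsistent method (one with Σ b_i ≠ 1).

b = (1/8, 3/8, 3/8, 1/8)
c = (0, 1/3, 2/3, 1)
Ac = (0, 0, 1/3, 1/3)
Σ b_i: 1/8·1 + 3/8·1 + 3/8·1 + 1/8·1 = 1 ✓
b·c: 3/8·1/3 + 3/8·2/3 + 1/8·1 = 1/2 ✓
b·c²: 3/8·1/9 + 3/8·4/9 + 1/8·1 = 1/3 ✓
b·Ac: 3/8·1/3 + 1/8·1/3 = 1/6 ✓
b·c³: 3/8·1/27 + 3/8·8/27 + 1/8·1 = 1/4 ✓
b·(c∘Ac): 3/8·2/9 + 1/8·1/3 = 1/8 ✓
b·Ac²: 3/8·1/9 + 1/8·1/3 = 1/12 ✓
b·A²c: 1/8·1/3 = 1/24 ✓; 4 stages ⇒ order 4.

4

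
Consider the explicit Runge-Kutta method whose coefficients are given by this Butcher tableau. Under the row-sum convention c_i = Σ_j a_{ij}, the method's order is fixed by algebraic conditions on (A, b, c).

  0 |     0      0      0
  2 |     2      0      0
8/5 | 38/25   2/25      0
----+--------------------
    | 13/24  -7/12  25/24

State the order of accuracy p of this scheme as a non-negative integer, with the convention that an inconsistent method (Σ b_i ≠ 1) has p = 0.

b = (13/24, -7/12, 25/24)
c = (0, 2, 8/5)
Ac = (0, 0, 4/25)
Σ b_i: 13/24·1 + (-7/12)·1 + 25/24·1 = 1 ✓
b·c: (-7/12)·2 + 25/24·8/5 = 1/2 ✓
b·c²: (-7/12)·4 + 25/24·64/25 = 1/3 ✓
b·Ac: 25/24·4/25 = 1/6 ✓; 3 stages ⇒ order 3.

3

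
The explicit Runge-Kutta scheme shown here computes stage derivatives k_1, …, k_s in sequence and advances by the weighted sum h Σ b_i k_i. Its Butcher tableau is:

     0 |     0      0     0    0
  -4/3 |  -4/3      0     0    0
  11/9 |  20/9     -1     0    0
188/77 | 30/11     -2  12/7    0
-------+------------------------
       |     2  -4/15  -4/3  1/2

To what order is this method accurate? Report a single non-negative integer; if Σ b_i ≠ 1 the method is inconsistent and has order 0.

0

b = (2, -4/15, -4/3, 1/2)
c = (0, -4/3, 11/9, 188/77)
Ac = (0, 0, 4/3, 100/21)
Σ b_i: 2·1 + (-4/15)·1 + (-4/3)·1 + 1/2·1 = 9/10 ≠ 1 ⇒ order 0.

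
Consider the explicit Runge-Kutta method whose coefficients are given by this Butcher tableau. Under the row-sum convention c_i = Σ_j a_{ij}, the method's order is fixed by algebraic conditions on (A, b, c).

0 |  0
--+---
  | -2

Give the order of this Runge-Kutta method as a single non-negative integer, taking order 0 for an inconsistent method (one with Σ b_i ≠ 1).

0

b = (-2)
c = (0)
Σ b_i: (-2)·1 = -2 ≠ 1 ⇒ order 0.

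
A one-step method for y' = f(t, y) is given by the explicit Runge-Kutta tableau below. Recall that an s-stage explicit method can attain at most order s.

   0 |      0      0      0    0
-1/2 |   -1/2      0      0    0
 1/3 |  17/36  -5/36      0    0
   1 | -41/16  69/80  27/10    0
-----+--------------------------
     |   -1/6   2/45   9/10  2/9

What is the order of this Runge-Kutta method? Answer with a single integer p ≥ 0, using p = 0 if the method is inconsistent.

b = (-1/6, 2/45, 9/10, 2/9)
c = (0, -1/2, 1/3, 1)
Ac = (0, 0, 5/72, 15/32)
Σ b_i: (-1/6)·1 + 2/45·1 + 9/10·1 + 2/9·1 = 1 ✓
b·c: 2/45·(-1/2) + 9/10·1/3 + 2/9·1 = 1/2 ✓
b·c²: 2/45·1/4 + 9/10·1/9 + 2/9·1 = 1/3 ✓
b·Ac: 9/10·5/72 + 2/9·15/32 = 1/6 ✓
b·c³: 2/45·(-1/8) + 9/10·1/27 + 2/9·1 = 1/4 ✓
b·(c∘Ac): 9/10·5/216 + 2/9·15/32 = 1/8 ✓
b·Ac²: 9/10·(-5/144) + 2/9·33/64 = 1/12 ✓
b·A²c: 2/9·3/16 = 1/24 ✓; 4 stages ⇒ order 4.

4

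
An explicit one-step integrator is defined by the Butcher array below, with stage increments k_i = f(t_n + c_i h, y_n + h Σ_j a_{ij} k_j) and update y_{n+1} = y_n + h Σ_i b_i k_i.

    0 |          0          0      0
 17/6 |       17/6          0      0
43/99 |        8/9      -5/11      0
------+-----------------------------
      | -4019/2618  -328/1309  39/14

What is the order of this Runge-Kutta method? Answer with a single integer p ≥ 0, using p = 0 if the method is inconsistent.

b = (-4019/2618, -328/1309, 39/14)
c = (0, 17/6, 43/99)
Ac = (0, 0, -85/66)
Σ b_i: (-4019/2618)·1 + (-328/1309)·1 + 39/14·1 = 1 ✓
b·c: (-328/1309)·17/6 + 39/14·43/99 = 1/2 ✓
b·c²: (-328/1309)·289/36 + 39/14·1849/9801 = -67967/45738 ≠ 1/3 ⇒ order 2.
b·Ac: 39/14·(-85/66) = -1105/308 ≠ 1/6

2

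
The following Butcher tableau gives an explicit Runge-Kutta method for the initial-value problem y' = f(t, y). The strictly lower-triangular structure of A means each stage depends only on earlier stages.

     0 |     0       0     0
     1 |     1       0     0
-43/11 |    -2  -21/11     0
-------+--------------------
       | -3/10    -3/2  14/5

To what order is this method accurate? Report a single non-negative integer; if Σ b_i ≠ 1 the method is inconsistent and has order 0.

b = (-3/10, -3/2, 14/5)
c = (0, 1, -43/11)
Ac = (0, 0, -21/11)
Σ b_i: (-3/10)·1 + (-3/2)·1 + 14/5·1 = 1 ✓
b·c: (-3/2)·1 + 14/5·(-43/11) = -1369/110 ≠ 1/2 ⇒ order 1.

1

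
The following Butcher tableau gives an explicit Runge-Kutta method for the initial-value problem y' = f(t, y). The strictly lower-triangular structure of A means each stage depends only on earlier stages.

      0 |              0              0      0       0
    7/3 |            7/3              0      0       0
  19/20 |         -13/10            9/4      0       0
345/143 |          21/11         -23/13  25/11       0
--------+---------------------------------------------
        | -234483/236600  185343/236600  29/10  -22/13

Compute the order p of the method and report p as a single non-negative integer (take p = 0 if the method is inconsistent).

b = (-234483/236600, 185343/236600, 29/10, -22/13)
c = (0, 7/3, 19/20, 345/143)
Ac = (0, 0, 21/4, -3379/1716)
Σ b_i: (-234483/236600)·1 + 185343/236600·1 + 29/10·1 + (-22/13)·1 = 1 ✓
b·c: 185343/236600·7/3 + 29/10·19/20 + (-22/13)·345/143 = 1/2 ✓
b·c²: 185343/236600·49/9 + 29/10·361/400 + (-22/13)·119025/20449 = -860731411/290004000 ≠ 1/3 ⇒ order 2.
b·Ac: 29/10·21/4 + (-22/13)·(-3379/1716) = 376343/20280 ≠ 1/6

2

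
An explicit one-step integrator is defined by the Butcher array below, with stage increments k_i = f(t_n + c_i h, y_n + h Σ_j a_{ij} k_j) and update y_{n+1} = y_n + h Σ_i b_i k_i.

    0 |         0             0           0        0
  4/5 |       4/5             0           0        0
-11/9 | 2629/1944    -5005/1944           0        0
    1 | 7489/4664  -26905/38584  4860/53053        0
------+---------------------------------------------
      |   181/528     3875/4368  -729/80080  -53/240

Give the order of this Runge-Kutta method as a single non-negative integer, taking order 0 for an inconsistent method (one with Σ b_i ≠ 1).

b = (181/528, 3875/4368, -729/80080, -53/240)
c = (0, 4/5, -11/9, 1)
Ac = (0, 0, -1001/486, -71/106)
Σ b_i: 181/528·1 + 3875/4368·1 + (-729/80080)·1 + (-53/240)·1 = 1 ✓
b·c: 3875/4368·4/5 + (-729/80080)·(-11/9) + (-53/240)·1 = 1/2 ✓
b·c²: 3875/4368·16/25 + (-729/80080)·121/81 + (-53/240)·1 = 1/3 ✓
b·Ac: (-729/80080)·(-1001/486) + (-53/240)·(-71/106) = 1/6 ✓
b·c³: 3875/4368·64/125 + (-729/80080)·(-1331/729) + (-53/240)·1 = 1/4 ✓
b·(c∘Ac): (-729/80080)·11011/4374 + (-53/240)·(-71/106) = 1/8 ✓
b·Ac²: (-729/80080)·(-2002/1215) + (-53/240)·(-82/265) = 1/12 ✓
b·A²c: (-53/240)·(-10/53) = 1/24 ✓; 4 stages ⇒ order 4.

4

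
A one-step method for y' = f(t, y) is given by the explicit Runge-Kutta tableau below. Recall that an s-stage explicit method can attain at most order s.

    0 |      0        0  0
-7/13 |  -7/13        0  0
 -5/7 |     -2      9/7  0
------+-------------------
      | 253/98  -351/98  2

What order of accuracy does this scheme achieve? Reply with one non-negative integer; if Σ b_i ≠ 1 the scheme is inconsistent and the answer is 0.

b = (253/98, -351/98, 2)
c = (0, -7/13, -5/7)
Ac = (0, 0, -9/13)
Σ b_i: 253/98·1 + (-351/98)·1 + 2·1 = 1 ✓
b·c: (-351/98)·(-7/13) + 2·(-5/7) = 1/2 ✓
b·c²: (-351/98)·49/169 + 2·25/49 = -23/1274 ≠ 1/3 ⇒ order 2.
b·Ac: 2·(-9/13) = -18/13 ≠ 1/6

2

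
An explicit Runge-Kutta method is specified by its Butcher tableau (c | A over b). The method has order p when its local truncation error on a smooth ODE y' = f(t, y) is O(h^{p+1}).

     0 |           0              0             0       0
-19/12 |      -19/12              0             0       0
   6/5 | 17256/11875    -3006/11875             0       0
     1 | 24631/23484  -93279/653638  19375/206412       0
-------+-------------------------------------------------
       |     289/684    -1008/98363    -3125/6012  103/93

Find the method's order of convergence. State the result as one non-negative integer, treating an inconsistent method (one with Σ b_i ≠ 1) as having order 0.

b = (289/684, -1008/98363, -3125/6012, 103/93)
c = (0, -19/12, 6/5, 1)
Ac = (0, 0, 501/1250, 279/824)
Σ b_i: 289/684·1 + (-1008/98363)·1 + (-3125/6012)·1 + 103/93·1 = 1 ✓
b·c: (-1008/98363)·(-19/12) + (-3125/6012)·6/5 + 103/93·1 = 1/2 ✓
b·c²: (-1008/98363)·361/144 + (-3125/6012)·36/25 + 103/93·1 = 1/3 ✓
b·Ac: (-3125/6012)·501/1250 + 103/93·279/824 = 1/6 ✓
b·c³: (-1008/98363)·(-6859/1728) + (-3125/6012)·216/125 + 103/93·1 = 1/4 ✓
b·(c∘Ac): (-3125/6012)·1503/3125 + 103/93·279/824 = 1/8 ✓
b·Ac²: (-3125/6012)·(-3173/5000) + 103/93·(-2201/9888) = 1/12 ✓
b·A²c: 103/93·31/824 = 1/24 ✓; 4 stages ⇒ order 4.

4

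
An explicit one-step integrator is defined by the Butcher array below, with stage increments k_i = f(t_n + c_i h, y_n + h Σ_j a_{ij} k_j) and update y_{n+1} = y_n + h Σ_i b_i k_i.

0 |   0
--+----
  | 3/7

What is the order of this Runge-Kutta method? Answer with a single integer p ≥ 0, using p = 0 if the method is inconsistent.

b = (3/7)
c = (0)
Σ b_i: 3/7·1 = 3/7 ≠ 1 ⇒ order 0.

0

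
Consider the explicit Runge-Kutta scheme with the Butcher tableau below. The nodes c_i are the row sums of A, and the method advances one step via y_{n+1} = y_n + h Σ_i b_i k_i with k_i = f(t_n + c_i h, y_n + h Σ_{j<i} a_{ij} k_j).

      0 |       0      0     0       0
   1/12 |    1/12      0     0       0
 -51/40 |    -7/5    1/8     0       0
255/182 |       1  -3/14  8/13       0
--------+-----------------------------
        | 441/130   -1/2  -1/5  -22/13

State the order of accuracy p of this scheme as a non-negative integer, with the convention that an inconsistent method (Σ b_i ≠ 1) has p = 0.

b = (441/130, -1/2, -1/5, -22/13)
c = (0, 1/12, -51/40, 255/182)
Ac = (0, 0, 1/96, -2921/3640)
Σ b_i: 441/130·1 + (-1/2)·1 + (-1/5)·1 + (-22/13)·1 = 1 ✓
b·c: (-1/2)·1/12 + (-1/5)·(-51/40) + (-22/13)·255/182 = -191447/88725 ≠ 1/2 ⇒ order 1.

1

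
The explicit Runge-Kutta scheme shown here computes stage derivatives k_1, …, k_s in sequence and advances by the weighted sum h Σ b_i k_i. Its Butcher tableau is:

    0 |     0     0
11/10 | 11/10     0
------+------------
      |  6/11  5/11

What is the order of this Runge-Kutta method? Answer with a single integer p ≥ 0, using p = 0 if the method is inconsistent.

2

b = (6/11, 5/11)
c = (0, 11/10)
Σ b_i: 6/11·1 + 5/11·1 = 1 ✓
b·c: 5/11·11/10 = 1/2 ✓; 2 stages ⇒ order 2.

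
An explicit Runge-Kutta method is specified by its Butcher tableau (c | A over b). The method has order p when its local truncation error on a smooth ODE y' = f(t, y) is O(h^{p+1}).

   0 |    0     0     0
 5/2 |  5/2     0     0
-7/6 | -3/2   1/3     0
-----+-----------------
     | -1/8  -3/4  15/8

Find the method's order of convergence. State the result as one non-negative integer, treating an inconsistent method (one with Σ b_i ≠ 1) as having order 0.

b = (-1/8, -3/4, 15/8)
c = (0, 5/2, -7/6)
Ac = (0, 0, 5/6)
Σ b_i: (-1/8)·1 + (-3/4)·1 + 15/8·1 = 1 ✓
b·c: (-3/4)·5/2 + 15/8·(-7/6) = -65/16 ≠ 1/2 ⇒ order 1.

1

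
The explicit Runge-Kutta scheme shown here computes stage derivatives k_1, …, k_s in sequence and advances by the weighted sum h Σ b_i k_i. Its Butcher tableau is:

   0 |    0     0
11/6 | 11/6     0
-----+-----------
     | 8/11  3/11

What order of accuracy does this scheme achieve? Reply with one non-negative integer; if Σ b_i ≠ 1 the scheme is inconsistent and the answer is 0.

2

b = (8/11, 3/11)
c = (0, 11/6)
Σ b_i: 8/11·1 + 3/11·1 = 1 ✓
b·c: 3/11·11/6 = 1/2 ✓; 2 stages ⇒ order 2.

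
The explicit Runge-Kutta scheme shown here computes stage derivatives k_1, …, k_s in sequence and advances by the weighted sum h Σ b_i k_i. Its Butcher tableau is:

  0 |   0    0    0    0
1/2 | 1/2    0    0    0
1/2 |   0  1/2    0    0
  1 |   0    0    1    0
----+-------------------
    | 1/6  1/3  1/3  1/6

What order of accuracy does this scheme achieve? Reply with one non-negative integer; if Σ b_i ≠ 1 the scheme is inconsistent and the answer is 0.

4

b = (1/6, 1/3, 1/3, 1/6)
c = (0, 1/2, 1/2, 1)
Ac = (0, 0, 1/4, 1/2)
Σ b_i: 1/6·1 + 1/3·1 + 1/3·1 + 1/6·1 = 1 ✓
b·c: 1/3·1/2 + 1/3·1/2 + 1/6·1 = 1/2 ✓
b·c²: 1/3·1/4 + 1/3·1/4 + 1/6·1 = 1/3 ✓
b·Ac: 1/3·1/4 + 1/6·1/2 = 1/6 ✓
b·c³: 1/3·1/8 + 1/3·1/8 + 1/6·1 = 1/4 ✓
b·(c∘Ac): 1/3·1/8 + 1/6·1/2 = 1/8 ✓
b·Ac²: 1/3·1/8 + 1/6·1/4 = 1/12 ✓
b·A²c: 1/6·1/4 = 1/24 ✓; 4 stages ⇒ order 4.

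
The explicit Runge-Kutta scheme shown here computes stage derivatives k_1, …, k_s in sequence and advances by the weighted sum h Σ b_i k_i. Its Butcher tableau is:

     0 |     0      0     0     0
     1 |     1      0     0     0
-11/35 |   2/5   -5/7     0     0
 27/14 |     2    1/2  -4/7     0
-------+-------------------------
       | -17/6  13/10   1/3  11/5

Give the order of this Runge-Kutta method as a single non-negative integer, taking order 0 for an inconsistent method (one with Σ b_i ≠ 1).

1

b = (-17/6, 13/10, 1/3, 11/5)
c = (0, 1, -11/35, 27/14)
Ac = (0, 0, -5/7, 333/490)
Σ b_i: (-17/6)·1 + 13/10·1 + 1/3·1 + 11/5·1 = 1 ✓
b·c: 13/10·1 + 1/3·(-11/35) + 11/5·27/14 = 571/105 ≠ 1/2 ⇒ order 1.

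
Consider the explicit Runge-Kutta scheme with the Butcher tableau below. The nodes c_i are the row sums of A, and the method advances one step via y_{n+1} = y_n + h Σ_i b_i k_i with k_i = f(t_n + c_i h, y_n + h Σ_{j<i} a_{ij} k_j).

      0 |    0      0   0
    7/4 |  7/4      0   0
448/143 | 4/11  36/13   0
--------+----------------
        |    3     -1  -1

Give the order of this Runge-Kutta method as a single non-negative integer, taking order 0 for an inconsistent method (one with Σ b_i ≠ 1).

b = (3, -1, -1)
c = (0, 7/4, 448/143)
Ac = (0, 0, 63/13)
Σ b_i: 3·1 + (-1)·1 + (-1)·1 = 1 ✓
b·c: (-1)·7/4 + (-1)·448/143 = -2793/572 ≠ 1/2 ⇒ order 1.

1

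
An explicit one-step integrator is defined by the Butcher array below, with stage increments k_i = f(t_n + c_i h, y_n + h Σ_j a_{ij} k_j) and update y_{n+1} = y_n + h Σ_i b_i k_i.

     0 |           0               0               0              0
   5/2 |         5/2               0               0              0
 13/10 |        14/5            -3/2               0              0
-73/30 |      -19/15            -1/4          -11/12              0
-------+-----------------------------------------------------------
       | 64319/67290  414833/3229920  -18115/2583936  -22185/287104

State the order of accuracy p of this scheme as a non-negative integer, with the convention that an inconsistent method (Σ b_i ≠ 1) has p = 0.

b = (64319/67290, 414833/3229920, -18115/2583936, -22185/287104)
c = (0, 5/2, 13/10, -73/30)
Ac = (0, 0, -15/4, -109/60)
Σ b_i: 64319/67290·1 + 414833/3229920·1 + (-18115/2583936)·1 + (-22185/287104)·1 = 1 ✓
b·c: 414833/3229920·5/2 + (-18115/2583936)·13/10 + (-22185/287104)·(-73/30) = 1/2 ✓
b·c²: 414833/3229920·25/4 + (-18115/2583936)·169/100 + (-22185/287104)·5329/900 = 1/3 ✓
b·Ac: (-18115/2583936)·(-15/4) + (-22185/287104)·(-109/60) = 1/6 ✓
b·c³: 414833/3229920·125/8 + (-18115/2583936)·2197/1000 + (-22185/287104)·(-389017/27000) = 8356661/2691600 ≠ 1/4 ⇒ order 3.
b·(c∘Ac): (-18115/2583936)·(-39/8) + (-22185/287104)·7957/1800 = -661933/2153280 ≠ 1/8
b·Ac²: (-18115/2583936)·(-75/8) + (-22185/287104)·(-1867/600) = 5274127/17226240 ≠ 1/12
b·A²c: (-22185/287104)·55/16 = -1220175/4593664 ≠ 1/24

3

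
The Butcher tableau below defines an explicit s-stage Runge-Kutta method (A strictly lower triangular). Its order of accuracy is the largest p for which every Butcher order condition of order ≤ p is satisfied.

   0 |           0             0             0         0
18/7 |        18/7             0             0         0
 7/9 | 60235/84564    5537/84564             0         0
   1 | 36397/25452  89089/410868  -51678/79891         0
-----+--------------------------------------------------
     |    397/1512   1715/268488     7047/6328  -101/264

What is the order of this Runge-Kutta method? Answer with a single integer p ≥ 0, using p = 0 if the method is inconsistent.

4

b = (397/1512, 1715/268488, 7047/6328, -101/264)
c = (0, 18/7, 7/9, 1)
Ac = (0, 0, 791/4698, 11/202)
Σ b_i: 397/1512·1 + 1715/268488·1 + 7047/6328·1 + (-101/264)·1 = 1 ✓
b·c: 1715/268488·18/7 + 7047/6328·7/9 + (-101/264)·1 = 1/2 ✓
b·c²: 1715/268488·324/49 + 7047/6328·49/81 + (-101/264)·1 = 1/3 ✓
b·Ac: 7047/6328·791/4698 + (-101/264)·11/202 = 1/6 ✓
b·c³: 1715/268488·5832/343 + 7047/6328·343/729 + (-101/264)·1 = 1/4 ✓
b·(c∘Ac): 7047/6328·5537/42282 + (-101/264)·11/202 = 1/8 ✓
b·Ac²: 7047/6328·113/261 + (-101/264)·737/707 = 1/12 ✓
b·A²c: (-101/264)·(-11/101) = 1/24 ✓; 4 stages ⇒ order 4.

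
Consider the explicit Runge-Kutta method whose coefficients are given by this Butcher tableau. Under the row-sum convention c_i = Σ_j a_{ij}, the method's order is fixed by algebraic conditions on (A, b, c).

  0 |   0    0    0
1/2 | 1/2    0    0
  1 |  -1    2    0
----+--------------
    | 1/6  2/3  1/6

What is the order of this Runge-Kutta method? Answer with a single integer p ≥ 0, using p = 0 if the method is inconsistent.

3

b = (1/6, 2/3, 1/6)
c = (0, 1/2, 1)
Ac = (0, 0, 1)
Σ b_i: 1/6·1 + 2/3·1 + 1/6·1 = 1 ✓
b·c: 2/3·1/2 + 1/6·1 = 1/2 ✓
b·c²: 2/3·1/4 + 1/6·1 = 1/3 ✓
b·Ac: 1/6·1 = 1/6 ✓; 3 stages ⇒ order 3.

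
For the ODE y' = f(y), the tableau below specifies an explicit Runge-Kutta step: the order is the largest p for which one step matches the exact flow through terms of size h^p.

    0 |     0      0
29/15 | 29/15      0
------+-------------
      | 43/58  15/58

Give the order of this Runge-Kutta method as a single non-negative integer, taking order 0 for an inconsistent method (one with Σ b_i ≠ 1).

2

b = (43/58, 15/58)
c = (0, 29/15)
Σ b_i: 43/58·1 + 15/58·1 = 1 ✓
b·c: 15/58·29/15 = 1/2 ✓; 2 stages ⇒ order 2.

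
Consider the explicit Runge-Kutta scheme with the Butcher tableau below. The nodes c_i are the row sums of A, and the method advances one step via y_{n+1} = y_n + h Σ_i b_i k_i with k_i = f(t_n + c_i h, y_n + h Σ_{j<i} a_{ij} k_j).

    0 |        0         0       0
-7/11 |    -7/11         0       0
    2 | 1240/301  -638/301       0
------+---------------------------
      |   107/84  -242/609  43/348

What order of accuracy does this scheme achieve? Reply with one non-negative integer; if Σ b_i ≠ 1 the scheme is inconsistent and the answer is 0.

3

b = (107/84, -242/609, 43/348)
c = (0, -7/11, 2)
Ac = (0, 0, 58/43)
Σ b_i: 107/84·1 + (-242/609)·1 + 43/348·1 = 1 ✓
b·c: (-242/609)·(-7/11) + 43/348·2 = 1/2 ✓
b·c²: (-242/609)·49/121 + 43/348·4 = 1/3 ✓
b·Ac: 43/348·58/43 = 1/6 ✓; 3 stages ⇒ order 3.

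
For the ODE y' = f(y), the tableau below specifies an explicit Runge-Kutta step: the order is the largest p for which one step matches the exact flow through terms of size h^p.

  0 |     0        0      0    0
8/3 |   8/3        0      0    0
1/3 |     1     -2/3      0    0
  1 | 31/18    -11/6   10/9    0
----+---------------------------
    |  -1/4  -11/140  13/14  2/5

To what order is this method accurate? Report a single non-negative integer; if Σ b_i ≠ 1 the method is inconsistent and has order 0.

b = (-1/4, -11/140, 13/14, 2/5)
c = (0, 8/3, 1/3, 1)
Ac = (0, 0, -16/9, -122/27)
Σ b_i: (-1/4)·1 + (-11/140)·1 + 13/14·1 + 2/5·1 = 1 ✓
b·c: (-11/140)·8/3 + 13/14·1/3 + 2/5·1 = 1/2 ✓
b·c²: (-11/140)·64/9 + 13/14·1/9 + 2/5·1 = -1/18 ≠ 1/3 ⇒ order 2.
b·Ac: 13/14·(-16/9) + 2/5·(-122/27) = -3268/945 ≠ 1/6

2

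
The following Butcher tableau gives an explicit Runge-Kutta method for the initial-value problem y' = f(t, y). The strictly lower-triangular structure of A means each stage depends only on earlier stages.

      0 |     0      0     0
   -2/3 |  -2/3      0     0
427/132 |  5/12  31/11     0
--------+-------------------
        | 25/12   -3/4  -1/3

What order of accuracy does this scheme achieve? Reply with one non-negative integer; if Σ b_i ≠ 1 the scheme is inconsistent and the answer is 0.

b = (25/12, -3/4, -1/3)
c = (0, -2/3, 427/132)
Ac = (0, 0, -62/33)
Σ b_i: 25/12·1 + (-3/4)·1 + (-1/3)·1 = 1 ✓
b·c: (-3/4)·(-2/3) + (-1/3)·427/132 = -229/396 ≠ 1/2 ⇒ order 1.

1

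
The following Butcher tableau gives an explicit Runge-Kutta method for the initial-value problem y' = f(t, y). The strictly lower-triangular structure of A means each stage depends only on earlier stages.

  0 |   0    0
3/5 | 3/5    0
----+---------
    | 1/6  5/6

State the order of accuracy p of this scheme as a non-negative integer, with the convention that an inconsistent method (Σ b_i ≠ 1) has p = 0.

b = (1/6, 5/6)
c = (0, 3/5)
Σ b_i: 1/6·1 + 5/6·1 = 1 ✓
b·c: 5/6·3/5 = 1/2 ✓; 2 stages ⇒ order 2.

2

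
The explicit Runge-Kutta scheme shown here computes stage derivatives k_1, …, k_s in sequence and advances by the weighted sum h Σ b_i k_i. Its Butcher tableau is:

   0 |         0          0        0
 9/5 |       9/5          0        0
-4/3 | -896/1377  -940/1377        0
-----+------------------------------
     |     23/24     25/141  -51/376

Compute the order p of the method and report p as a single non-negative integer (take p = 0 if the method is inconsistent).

3

b = (23/24, 25/141, -51/376)
c = (0, 9/5, -4/3)
Ac = (0, 0, -188/153)
Σ b_i: 23/24·1 + 25/141·1 + (-51/376)·1 = 1 ✓
b·c: 25/141·9/5 + (-51/376)·(-4/3) = 1/2 ✓
b·c²: 25/141·81/25 + (-51/376)·16/9 = 1/3 ✓
b·Ac: (-51/376)·(-188/153) = 1/6 ✓; 3 stages ⇒ order 3.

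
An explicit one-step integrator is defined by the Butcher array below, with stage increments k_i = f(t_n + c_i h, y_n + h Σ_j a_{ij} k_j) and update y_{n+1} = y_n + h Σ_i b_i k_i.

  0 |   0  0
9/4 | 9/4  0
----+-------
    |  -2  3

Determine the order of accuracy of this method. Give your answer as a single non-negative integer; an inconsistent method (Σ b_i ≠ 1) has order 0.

b = (-2, 3)
c = (0, 9/4)
Σ b_i: (-2)·1 + 3·1 = 1 ✓
b·c: 3·9/4 = 27/4 ≠ 1/2 ⇒ order 1.

1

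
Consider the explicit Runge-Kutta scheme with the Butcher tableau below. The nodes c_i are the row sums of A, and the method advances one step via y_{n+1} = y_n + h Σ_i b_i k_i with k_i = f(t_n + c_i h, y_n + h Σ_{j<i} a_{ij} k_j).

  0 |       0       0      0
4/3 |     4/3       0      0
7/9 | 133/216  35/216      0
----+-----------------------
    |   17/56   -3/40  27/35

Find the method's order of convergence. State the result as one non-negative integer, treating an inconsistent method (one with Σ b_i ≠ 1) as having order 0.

3

b = (17/56, -3/40, 27/35)
c = (0, 4/3, 7/9)
Ac = (0, 0, 35/162)
Σ b_i: 17/56·1 + (-3/40)·1 + 27/35·1 = 1 ✓
b·c: (-3/40)·4/3 + 27/35·7/9 = 1/2 ✓
b·c²: (-3/40)·16/9 + 27/35·49/81 = 1/3 ✓
b·Ac: 27/35·35/162 = 1/6 ✓; 3 stages ⇒ order 3.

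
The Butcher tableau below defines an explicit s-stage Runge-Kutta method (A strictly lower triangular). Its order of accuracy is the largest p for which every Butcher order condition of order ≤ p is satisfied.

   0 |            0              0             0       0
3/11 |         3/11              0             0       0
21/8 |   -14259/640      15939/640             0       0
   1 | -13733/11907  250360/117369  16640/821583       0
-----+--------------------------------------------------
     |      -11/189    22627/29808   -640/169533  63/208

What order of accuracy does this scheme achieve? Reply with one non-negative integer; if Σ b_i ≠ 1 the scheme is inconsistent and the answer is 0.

4

b = (-11/189, 22627/29808, -640/169533, 63/208)
c = (0, 3/11, 21/8, 1)
Ac = (0, 0, 4347/640, 40/63)
Σ b_i: (-11/189)·1 + 22627/29808·1 + (-640/169533)·1 + 63/208·1 = 1 ✓
b·c: 22627/29808·3/11 + (-640/169533)·21/8 + 63/208·1 = 1/2 ✓
b·c²: 22627/29808·9/121 + (-640/169533)·441/64 + 63/208·1 = 1/3 ✓
b·Ac: (-640/169533)·4347/640 + 63/208·40/63 = 1/6 ✓
b·c³: 22627/29808·27/1331 + (-640/169533)·9261/512 + 63/208·1 = 1/4 ✓
b·(c∘Ac): (-640/169533)·91287/5120 + 63/208·40/63 = 1/8 ✓
b·Ac²: (-640/169533)·13041/7040 + 63/208·620/2079 = 1/12 ✓
b·A²c: 63/208·26/189 = 1/24 ✓; 4 stages ⇒ order 4.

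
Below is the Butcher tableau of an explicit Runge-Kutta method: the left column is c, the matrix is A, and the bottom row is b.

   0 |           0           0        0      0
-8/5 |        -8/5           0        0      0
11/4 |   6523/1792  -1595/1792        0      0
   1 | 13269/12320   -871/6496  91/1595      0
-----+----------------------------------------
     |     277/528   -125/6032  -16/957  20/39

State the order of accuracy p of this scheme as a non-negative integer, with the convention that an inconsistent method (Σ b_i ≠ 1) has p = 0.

4

b = (277/528, -125/6032, -16/957, 20/39)
c = (0, -8/5, 11/4, 1)
Ac = (0, 0, 319/224, 13/35)
Σ b_i: 277/528·1 + (-125/6032)·1 + (-16/957)·1 + 20/39·1 = 1 ✓
b·c: (-125/6032)·(-8/5) + (-16/957)·11/4 + 20/39·1 = 1/2 ✓
b·c²: (-125/6032)·64/25 + (-16/957)·121/16 + 20/39·1 = 1/3 ✓
b·Ac: (-16/957)·319/224 + 20/39·13/35 = 1/6 ✓
b·c³: (-125/6032)·(-512/125) + (-16/957)·1331/64 + 20/39·1 = 1/4 ✓
b·(c∘Ac): (-16/957)·3509/896 + 20/39·13/35 = 1/8 ✓
b·Ac²: (-16/957)·(-319/140) + 20/39·247/2800 = 1/12 ✓
b·A²c: 20/39·13/160 = 1/24 ✓; 4 stages ⇒ order 4.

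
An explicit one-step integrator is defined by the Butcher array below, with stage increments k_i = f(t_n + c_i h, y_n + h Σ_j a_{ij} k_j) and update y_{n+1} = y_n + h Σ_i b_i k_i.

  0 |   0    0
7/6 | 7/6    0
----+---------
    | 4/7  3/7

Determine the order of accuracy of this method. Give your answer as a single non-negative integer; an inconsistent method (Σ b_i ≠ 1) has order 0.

b = (4/7, 3/7)
c = (0, 7/6)
Σ b_i: 4/7·1 + 3/7·1 = 1 ✓
b·c: 3/7·7/6 = 1/2 ✓; 2 stages ⇒ order 2.

2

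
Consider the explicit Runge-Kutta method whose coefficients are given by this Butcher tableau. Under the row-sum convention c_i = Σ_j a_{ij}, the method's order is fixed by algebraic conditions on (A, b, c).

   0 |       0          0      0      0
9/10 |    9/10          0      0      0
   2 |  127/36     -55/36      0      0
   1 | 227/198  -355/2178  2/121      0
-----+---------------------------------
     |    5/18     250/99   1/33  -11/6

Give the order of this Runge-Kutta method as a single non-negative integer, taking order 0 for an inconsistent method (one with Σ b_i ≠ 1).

b = (5/18, 250/99, 1/33, -11/6)
c = (0, 9/10, 2, 1)
Ac = (0, 0, -11/8, -5/44)
Σ b_i: 5/18·1 + 250/99·1 + 1/33·1 + (-11/6)·1 = 1 ✓
b·c: 250/99·9/10 + 1/33·2 + (-11/6)·1 = 1/2 ✓
b·c²: 250/99·81/100 + 1/33·4 + (-11/6)·1 = 1/3 ✓
b·Ac: 1/33·(-11/8) + (-11/6)·(-5/44) = 1/6 ✓
b·c³: 250/99·729/1000 + 1/33·8 + (-11/6)·1 = 1/4 ✓
b·(c∘Ac): 1/33·(-11/4) + (-11/6)·(-5/44) = 1/8 ✓
b·Ac²: 1/33·(-99/80) + (-11/6)·(-29/440) = 1/12 ✓
b·A²c: (-11/6)·(-1/44) = 1/24 ✓; 4 stages ⇒ order 4.

4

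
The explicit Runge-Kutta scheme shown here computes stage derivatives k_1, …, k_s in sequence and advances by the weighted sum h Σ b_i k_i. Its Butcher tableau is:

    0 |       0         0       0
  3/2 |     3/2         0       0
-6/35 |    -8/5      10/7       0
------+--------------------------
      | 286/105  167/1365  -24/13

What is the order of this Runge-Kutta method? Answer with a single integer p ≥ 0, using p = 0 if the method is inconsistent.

b = (286/105, 167/1365, -24/13)
c = (0, 3/2, -6/35)
Ac = (0, 0, 15/7)
Σ b_i: 286/105·1 + 167/1365·1 + (-24/13)·1 = 1 ✓
b·c: 167/1365·3/2 + (-24/13)·(-6/35) = 1/2 ✓
b·c²: 167/1365·9/4 + (-24/13)·36/1225 = 1083/4900 ≠ 1/3 ⇒ order 2.
b·Ac: (-24/13)·15/7 = -360/91 ≠ 1/6

2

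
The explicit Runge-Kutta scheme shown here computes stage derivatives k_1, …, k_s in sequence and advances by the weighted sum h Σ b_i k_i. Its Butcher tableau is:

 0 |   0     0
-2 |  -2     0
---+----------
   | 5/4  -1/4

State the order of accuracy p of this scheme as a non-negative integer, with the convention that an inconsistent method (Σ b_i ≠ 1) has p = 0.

b = (5/4, -1/4)
c = (0, -2)
Σ b_i: 5/4·1 + (-1/4)·1 = 1 ✓
b·c: (-1/4)·(-2) = 1/2 ✓; 2 stages ⇒ order 2.

2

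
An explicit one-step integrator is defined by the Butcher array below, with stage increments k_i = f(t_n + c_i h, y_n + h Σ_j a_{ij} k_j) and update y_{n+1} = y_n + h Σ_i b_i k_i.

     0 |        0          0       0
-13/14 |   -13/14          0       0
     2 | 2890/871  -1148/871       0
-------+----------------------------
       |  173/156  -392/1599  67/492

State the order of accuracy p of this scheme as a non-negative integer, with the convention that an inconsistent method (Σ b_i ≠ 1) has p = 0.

3

b = (173/156, -392/1599, 67/492)
c = (0, -13/14, 2)
Ac = (0, 0, 82/67)
Σ b_i: 173/156·1 + (-392/1599)·1 + 67/492·1 = 1 ✓
b·c: (-392/1599)·(-13/14) + 67/492·2 = 1/2 ✓
b·c²: (-392/1599)·169/196 + 67/492·4 = 1/3 ✓
b·Ac: 67/492·82/67 = 1/6 ✓; 3 stages ⇒ order 3.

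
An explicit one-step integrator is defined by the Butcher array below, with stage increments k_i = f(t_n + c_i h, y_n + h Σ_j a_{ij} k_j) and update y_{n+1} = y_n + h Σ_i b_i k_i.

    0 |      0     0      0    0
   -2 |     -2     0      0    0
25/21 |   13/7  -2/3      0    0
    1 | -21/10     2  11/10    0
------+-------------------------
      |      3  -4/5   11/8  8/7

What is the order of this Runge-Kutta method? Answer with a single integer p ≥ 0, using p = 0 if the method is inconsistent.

b = (3, -4/5, 11/8, 8/7)
c = (0, -2, 25/21, 1)
Ac = (0, 0, 4/3, -113/42)
Σ b_i: 3·1 + (-4/5)·1 + 11/8·1 + 8/7·1 = 1321/280 ≠ 1 ⇒ order 0.

0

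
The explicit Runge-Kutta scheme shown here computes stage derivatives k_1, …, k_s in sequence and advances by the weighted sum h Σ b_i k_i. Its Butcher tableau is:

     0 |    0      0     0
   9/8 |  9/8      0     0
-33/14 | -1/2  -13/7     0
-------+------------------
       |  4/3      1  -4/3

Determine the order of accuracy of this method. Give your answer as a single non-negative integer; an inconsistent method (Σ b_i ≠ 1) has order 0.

1

b = (4/3, 1, -4/3)
c = (0, 9/8, -33/14)
Ac = (0, 0, -117/56)
Σ b_i: 4/3·1 + 1·1 + (-4/3)·1 = 1 ✓
b·c: 1·9/8 + (-4/3)·(-33/14) = 239/56 ≠ 1/2 ⇒ order 1.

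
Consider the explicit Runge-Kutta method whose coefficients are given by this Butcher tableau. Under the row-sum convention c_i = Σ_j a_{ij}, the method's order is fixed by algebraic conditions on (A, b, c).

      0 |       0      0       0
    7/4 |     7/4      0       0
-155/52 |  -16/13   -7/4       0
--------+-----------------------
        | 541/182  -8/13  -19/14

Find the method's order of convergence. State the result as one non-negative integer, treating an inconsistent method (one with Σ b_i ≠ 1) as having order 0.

1

b = (541/182, -8/13, -19/14)
c = (0, 7/4, -155/52)
Ac = (0, 0, -49/16)
Σ b_i: 541/182·1 + (-8/13)·1 + (-19/14)·1 = 1 ✓
b·c: (-8/13)·7/4 + (-19/14)·(-155/52) = 2161/728 ≠ 1/2 ⇒ order 1.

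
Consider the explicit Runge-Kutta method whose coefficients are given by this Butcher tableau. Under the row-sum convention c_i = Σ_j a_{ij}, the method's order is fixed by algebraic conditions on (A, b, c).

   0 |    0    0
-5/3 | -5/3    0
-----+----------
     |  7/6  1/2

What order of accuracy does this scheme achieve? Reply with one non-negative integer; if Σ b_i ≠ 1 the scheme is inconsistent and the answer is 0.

b = (7/6, 1/2)
c = (0, -5/3)
Σ b_i: 7/6·1 + 1/2·1 = 5/3 ≠ 1 ⇒ order 0.

0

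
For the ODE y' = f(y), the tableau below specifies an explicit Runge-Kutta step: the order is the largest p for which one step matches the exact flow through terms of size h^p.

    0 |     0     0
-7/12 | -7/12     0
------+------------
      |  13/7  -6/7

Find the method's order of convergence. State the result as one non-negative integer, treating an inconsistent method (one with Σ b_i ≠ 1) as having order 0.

2

b = (13/7, -6/7)
c = (0, -7/12)
Σ b_i: 13/7·1 + (-6/7)·1 = 1 ✓
b·c: (-6/7)·(-7/12) = 1/2 ✓; 2 stages ⇒ order 2.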